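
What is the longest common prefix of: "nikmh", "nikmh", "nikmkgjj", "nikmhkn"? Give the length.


Words: nikmh, nikmh, nikmkgjj, nikmhkn
  Position 0: all 'n' => match
  Position 1: all 'i' => match
  Position 2: all 'k' => match
  Position 3: all 'm' => match
  Position 4: ('h', 'h', 'k', 'h') => mismatch, stop
LCP = "nikm" (length 4)

4


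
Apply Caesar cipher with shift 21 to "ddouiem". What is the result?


Caesar cipher: shift "ddouiem" by 21
  'd' (pos 3) + 21 = pos 24 = 'y'
  'd' (pos 3) + 21 = pos 24 = 'y'
  'o' (pos 14) + 21 = pos 9 = 'j'
  'u' (pos 20) + 21 = pos 15 = 'p'
  'i' (pos 8) + 21 = pos 3 = 'd'
  'e' (pos 4) + 21 = pos 25 = 'z'
  'm' (pos 12) + 21 = pos 7 = 'h'
Result: yyjpdzh

yyjpdzh


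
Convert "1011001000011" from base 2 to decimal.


Input: "1011001000011" in base 2
Positional expansion:
  Digit '1' (value 1) x 2^12 = 4096
  Digit '0' (value 0) x 2^11 = 0
  Digit '1' (value 1) x 2^10 = 1024
  Digit '1' (value 1) x 2^9 = 512
  Digit '0' (value 0) x 2^8 = 0
  Digit '0' (value 0) x 2^7 = 0
  Digit '1' (value 1) x 2^6 = 64
  Digit '0' (value 0) x 2^5 = 0
  Digit '0' (value 0) x 2^4 = 0
  Digit '0' (value 0) x 2^3 = 0
  Digit '0' (value 0) x 2^2 = 0
  Digit '1' (value 1) x 2^1 = 2
  Digit '1' (value 1) x 2^0 = 1
Sum = 5699

5699


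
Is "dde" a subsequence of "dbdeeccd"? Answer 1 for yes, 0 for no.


Check if "dde" is a subsequence of "dbdeeccd"
Greedy scan:
  Position 0 ('d'): matches sub[0] = 'd'
  Position 1 ('b'): no match needed
  Position 2 ('d'): matches sub[1] = 'd'
  Position 3 ('e'): matches sub[2] = 'e'
  Position 4 ('e'): no match needed
  Position 5 ('c'): no match needed
  Position 6 ('c'): no match needed
  Position 7 ('d'): no match needed
All 3 characters matched => is a subsequence

1


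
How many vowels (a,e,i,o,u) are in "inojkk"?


Input: inojkk
Checking each character:
  'i' at position 0: vowel (running total: 1)
  'n' at position 1: consonant
  'o' at position 2: vowel (running total: 2)
  'j' at position 3: consonant
  'k' at position 4: consonant
  'k' at position 5: consonant
Total vowels: 2

2


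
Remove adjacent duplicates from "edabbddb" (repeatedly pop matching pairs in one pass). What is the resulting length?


Input: edabbddb
Stack-based adjacent duplicate removal:
  Read 'e': push. Stack: e
  Read 'd': push. Stack: ed
  Read 'a': push. Stack: eda
  Read 'b': push. Stack: edab
  Read 'b': matches stack top 'b' => pop. Stack: eda
  Read 'd': push. Stack: edad
  Read 'd': matches stack top 'd' => pop. Stack: eda
  Read 'b': push. Stack: edab
Final stack: "edab" (length 4)

4


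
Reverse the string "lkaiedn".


Input: lkaiedn
Reading characters right to left:
  Position 6: 'n'
  Position 5: 'd'
  Position 4: 'e'
  Position 3: 'i'
  Position 2: 'a'
  Position 1: 'k'
  Position 0: 'l'
Reversed: ndeiakl

ndeiakl


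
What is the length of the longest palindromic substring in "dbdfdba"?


Input: "dbdfdba"
Checking substrings for palindromes:
  [1:6] "bdfdb" (len 5) => palindrome
  [0:3] "dbd" (len 3) => palindrome
  [2:5] "dfd" (len 3) => palindrome
Longest palindromic substring: "bdfdb" with length 5

5


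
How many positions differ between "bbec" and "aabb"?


Comparing "bbec" and "aabb" position by position:
  Position 0: 'b' vs 'a' => DIFFER
  Position 1: 'b' vs 'a' => DIFFER
  Position 2: 'e' vs 'b' => DIFFER
  Position 3: 'c' vs 'b' => DIFFER
Positions that differ: 4

4


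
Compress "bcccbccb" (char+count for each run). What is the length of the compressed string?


Input: bcccbccb
Runs:
  'b' x 1 => "b1"
  'c' x 3 => "c3"
  'b' x 1 => "b1"
  'c' x 2 => "c2"
  'b' x 1 => "b1"
Compressed: "b1c3b1c2b1"
Compressed length: 10

10


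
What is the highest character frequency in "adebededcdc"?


Input: adebededcdc
Character counts:
  'a': 1
  'b': 1
  'c': 2
  'd': 4
  'e': 3
Maximum frequency: 4

4


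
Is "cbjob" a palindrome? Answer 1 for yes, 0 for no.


Input: cbjob
Reversed: bojbc
  Compare pos 0 ('c') with pos 4 ('b'): MISMATCH
  Compare pos 1 ('b') with pos 3 ('o'): MISMATCH
Result: not a palindrome

0


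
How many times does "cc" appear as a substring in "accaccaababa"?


Searching for "cc" in "accaccaababa"
Scanning each position:
  Position 0: "ac" => no
  Position 1: "cc" => MATCH
  Position 2: "ca" => no
  Position 3: "ac" => no
  Position 4: "cc" => MATCH
  Position 5: "ca" => no
  Position 6: "aa" => no
  Position 7: "ab" => no
  Position 8: "ba" => no
  Position 9: "ab" => no
  Position 10: "ba" => no
Total occurrences: 2

2


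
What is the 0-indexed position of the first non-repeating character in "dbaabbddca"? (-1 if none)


Input: dbaabbddca
Character frequencies:
  'a': 3
  'b': 3
  'c': 1
  'd': 3
Scanning left to right for freq == 1:
  Position 0 ('d'): freq=3, skip
  Position 1 ('b'): freq=3, skip
  Position 2 ('a'): freq=3, skip
  Position 3 ('a'): freq=3, skip
  Position 4 ('b'): freq=3, skip
  Position 5 ('b'): freq=3, skip
  Position 6 ('d'): freq=3, skip
  Position 7 ('d'): freq=3, skip
  Position 8 ('c'): unique! => answer = 8

8


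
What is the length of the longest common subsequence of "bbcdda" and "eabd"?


LCS of "bbcdda" and "eabd"
DP table:
           e    a    b    d
      0    0    0    0    0
  b   0    0    0    1    1
  b   0    0    0    1    1
  c   0    0    0    1    1
  d   0    0    0    1    2
  d   0    0    0    1    2
  a   0    0    1    1    2
LCS length = dp[6][4] = 2

2


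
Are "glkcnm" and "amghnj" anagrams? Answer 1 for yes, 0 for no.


Strings: "glkcnm", "amghnj"
Sorted first:  cgklmn
Sorted second: aghjmn
Differ at position 0: 'c' vs 'a' => not anagrams

0


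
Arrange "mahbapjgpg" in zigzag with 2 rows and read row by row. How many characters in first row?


Zigzag "mahbapjgpg" into 2 rows:
Placing characters:
  'm' => row 0
  'a' => row 1
  'h' => row 0
  'b' => row 1
  'a' => row 0
  'p' => row 1
  'j' => row 0
  'g' => row 1
  'p' => row 0
  'g' => row 1
Rows:
  Row 0: "mhajp"
  Row 1: "abpgg"
First row length: 5

5


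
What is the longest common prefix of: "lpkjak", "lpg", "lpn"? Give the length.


Words: lpkjak, lpg, lpn
  Position 0: all 'l' => match
  Position 1: all 'p' => match
  Position 2: ('k', 'g', 'n') => mismatch, stop
LCP = "lp" (length 2)

2


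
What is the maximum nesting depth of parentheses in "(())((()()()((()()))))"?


Input: "(())((()()()((()()))))"
Tracking depth:
  Position 0 '(': depth becomes 1
  Position 1 '(': depth becomes 2
  Position 2 ')': depth becomes 1
  Position 3 ')': depth becomes 0
  Position 4 '(': depth becomes 1
  Position 5 '(': depth becomes 2
  Position 6 '(': depth becomes 3
  Position 7 ')': depth becomes 2
  Position 8 '(': depth becomes 3
  Position 9 ')': depth becomes 2
  Position 10 '(': depth becomes 3
  Position 11 ')': depth becomes 2
  Position 12 '(': depth becomes 3
  Position 13 '(': depth becomes 4
  Position 14 '(': depth becomes 5
  Position 15 ')': depth becomes 4
  Position 16 '(': depth becomes 5
  Position 17 ')': depth becomes 4
  Position 18 ')': depth becomes 3
  Position 19 ')': depth becomes 2
  Position 20 ')': depth becomes 1
  Position 21 ')': depth becomes 0
Maximum depth reached: 5

5


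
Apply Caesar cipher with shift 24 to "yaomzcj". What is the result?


Caesar cipher: shift "yaomzcj" by 24
  'y' (pos 24) + 24 = pos 22 = 'w'
  'a' (pos 0) + 24 = pos 24 = 'y'
  'o' (pos 14) + 24 = pos 12 = 'm'
  'm' (pos 12) + 24 = pos 10 = 'k'
  'z' (pos 25) + 24 = pos 23 = 'x'
  'c' (pos 2) + 24 = pos 0 = 'a'
  'j' (pos 9) + 24 = pos 7 = 'h'
Result: wymkxah

wymkxah


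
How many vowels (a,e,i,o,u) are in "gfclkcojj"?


Input: gfclkcojj
Checking each character:
  'g' at position 0: consonant
  'f' at position 1: consonant
  'c' at position 2: consonant
  'l' at position 3: consonant
  'k' at position 4: consonant
  'c' at position 5: consonant
  'o' at position 6: vowel (running total: 1)
  'j' at position 7: consonant
  'j' at position 8: consonant
Total vowels: 1

1


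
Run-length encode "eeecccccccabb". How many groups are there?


Input: eeecccccccabb
Scanning for consecutive runs:
  Group 1: 'e' x 3 (positions 0-2)
  Group 2: 'c' x 7 (positions 3-9)
  Group 3: 'a' x 1 (positions 10-10)
  Group 4: 'b' x 2 (positions 11-12)
Total groups: 4

4


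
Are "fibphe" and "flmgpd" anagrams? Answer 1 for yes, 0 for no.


Strings: "fibphe", "flmgpd"
Sorted first:  befhip
Sorted second: dfglmp
Differ at position 0: 'b' vs 'd' => not anagrams

0


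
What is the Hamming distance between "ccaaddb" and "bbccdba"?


Comparing "ccaaddb" and "bbccdba" position by position:
  Position 0: 'c' vs 'b' => differ
  Position 1: 'c' vs 'b' => differ
  Position 2: 'a' vs 'c' => differ
  Position 3: 'a' vs 'c' => differ
  Position 4: 'd' vs 'd' => same
  Position 5: 'd' vs 'b' => differ
  Position 6: 'b' vs 'a' => differ
Total differences (Hamming distance): 6

6


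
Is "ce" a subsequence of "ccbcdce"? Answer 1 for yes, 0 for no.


Check if "ce" is a subsequence of "ccbcdce"
Greedy scan:
  Position 0 ('c'): matches sub[0] = 'c'
  Position 1 ('c'): no match needed
  Position 2 ('b'): no match needed
  Position 3 ('c'): no match needed
  Position 4 ('d'): no match needed
  Position 5 ('c'): no match needed
  Position 6 ('e'): matches sub[1] = 'e'
All 2 characters matched => is a subsequence

1


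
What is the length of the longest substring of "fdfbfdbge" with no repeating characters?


Input: "fdfbfdbge"
Sliding window (track last position of each char):
  Position 0 ('f'): window [0,0] length 1 -- new best
  Position 1 ('d'): window [0,1] length 2 -- new best
  Position 2 ('f'): repeat (last at 0), move window start to 1
  Position 2 ('f'): window [1,2] length 2
  Position 3 ('b'): window [1,3] length 3 -- new best
  Position 4 ('f'): repeat (last at 2), move window start to 3
  Position 4 ('f'): window [3,4] length 2
  Position 5 ('d'): window [3,5] length 3
  Position 6 ('b'): repeat (last at 3), move window start to 4
  Position 6 ('b'): window [4,6] length 3
  Position 7 ('g'): window [4,7] length 4 -- new best
  Position 8 ('e'): window [4,8] length 5 -- new best
Longest substring with no repeats: "fdbge" with length 5

5


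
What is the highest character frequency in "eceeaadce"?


Input: eceeaadce
Character counts:
  'a': 2
  'c': 2
  'd': 1
  'e': 4
Maximum frequency: 4

4


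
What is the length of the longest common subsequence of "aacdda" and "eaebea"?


LCS of "aacdda" and "eaebea"
DP table:
           e    a    e    b    e    a
      0    0    0    0    0    0    0
  a   0    0    1    1    1    1    1
  a   0    0    1    1    1    1    2
  c   0    0    1    1    1    1    2
  d   0    0    1    1    1    1    2
  d   0    0    1    1    1    1    2
  a   0    0    1    1    1    1    2
LCS length = dp[6][6] = 2

2


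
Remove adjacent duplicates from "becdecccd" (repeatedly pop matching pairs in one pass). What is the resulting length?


Input: becdecccd
Stack-based adjacent duplicate removal:
  Read 'b': push. Stack: b
  Read 'e': push. Stack: be
  Read 'c': push. Stack: bec
  Read 'd': push. Stack: becd
  Read 'e': push. Stack: becde
  Read 'c': push. Stack: becdec
  Read 'c': matches stack top 'c' => pop. Stack: becde
  Read 'c': push. Stack: becdec
  Read 'd': push. Stack: becdecd
Final stack: "becdecd" (length 7)

7


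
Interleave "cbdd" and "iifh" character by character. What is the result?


Interleaving "cbdd" and "iifh":
  Position 0: 'c' from first, 'i' from second => "ci"
  Position 1: 'b' from first, 'i' from second => "bi"
  Position 2: 'd' from first, 'f' from second => "df"
  Position 3: 'd' from first, 'h' from second => "dh"
Result: cibidfdh

cibidfdh


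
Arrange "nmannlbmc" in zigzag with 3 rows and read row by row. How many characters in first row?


Zigzag "nmannlbmc" into 3 rows:
Placing characters:
  'n' => row 0
  'm' => row 1
  'a' => row 2
  'n' => row 1
  'n' => row 0
  'l' => row 1
  'b' => row 2
  'm' => row 1
  'c' => row 0
Rows:
  Row 0: "nnc"
  Row 1: "mnlm"
  Row 2: "ab"
First row length: 3

3


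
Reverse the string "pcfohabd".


Input: pcfohabd
Reading characters right to left:
  Position 7: 'd'
  Position 6: 'b'
  Position 5: 'a'
  Position 4: 'h'
  Position 3: 'o'
  Position 2: 'f'
  Position 1: 'c'
  Position 0: 'p'
Reversed: dbahofcp

dbahofcp


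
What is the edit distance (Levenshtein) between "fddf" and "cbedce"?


Computing edit distance: "fddf" -> "cbedce"
DP table:
           c    b    e    d    c    e
      0    1    2    3    4    5    6
  f   1    1    2    3    4    5    6
  d   2    2    2    3    3    4    5
  d   3    3    3    3    3    4    5
  f   4    4    4    4    4    4    5
Edit distance = dp[4][6] = 5

5


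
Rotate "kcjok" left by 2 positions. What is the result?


Input: "kcjok", rotate left by 2
First 2 characters: "kc"
Remaining characters: "jok"
Concatenate remaining + first: "jok" + "kc" = "jokkc"

jokkc


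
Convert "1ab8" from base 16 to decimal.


Input: "1ab8" in base 16
Positional expansion:
  Digit '1' (value 1) x 16^3 = 4096
  Digit 'a' (value 10) x 16^2 = 2560
  Digit 'b' (value 11) x 16^1 = 176
  Digit '8' (value 8) x 16^0 = 8
Sum = 6840

6840


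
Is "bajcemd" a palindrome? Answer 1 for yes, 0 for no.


Input: bajcemd
Reversed: dmecjab
  Compare pos 0 ('b') with pos 6 ('d'): MISMATCH
  Compare pos 1 ('a') with pos 5 ('m'): MISMATCH
  Compare pos 2 ('j') with pos 4 ('e'): MISMATCH
Result: not a palindrome

0


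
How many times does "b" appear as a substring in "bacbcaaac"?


Searching for "b" in "bacbcaaac"
Scanning each position:
  Position 0: "b" => MATCH
  Position 1: "a" => no
  Position 2: "c" => no
  Position 3: "b" => MATCH
  Position 4: "c" => no
  Position 5: "a" => no
  Position 6: "a" => no
  Position 7: "a" => no
  Position 8: "c" => no
Total occurrences: 2

2


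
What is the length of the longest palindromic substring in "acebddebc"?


Input: "acebddebc"
Checking substrings for palindromes:
  [4:6] "dd" (len 2) => palindrome
Longest palindromic substring: "dd" with length 2

2


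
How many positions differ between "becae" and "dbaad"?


Comparing "becae" and "dbaad" position by position:
  Position 0: 'b' vs 'd' => DIFFER
  Position 1: 'e' vs 'b' => DIFFER
  Position 2: 'c' vs 'a' => DIFFER
  Position 3: 'a' vs 'a' => same
  Position 4: 'e' vs 'd' => DIFFER
Positions that differ: 4

4


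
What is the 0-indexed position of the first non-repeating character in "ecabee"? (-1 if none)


Input: ecabee
Character frequencies:
  'a': 1
  'b': 1
  'c': 1
  'e': 3
Scanning left to right for freq == 1:
  Position 0 ('e'): freq=3, skip
  Position 1 ('c'): unique! => answer = 1

1


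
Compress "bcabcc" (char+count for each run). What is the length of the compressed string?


Input: bcabcc
Runs:
  'b' x 1 => "b1"
  'c' x 1 => "c1"
  'a' x 1 => "a1"
  'b' x 1 => "b1"
  'c' x 2 => "c2"
Compressed: "b1c1a1b1c2"
Compressed length: 10

10


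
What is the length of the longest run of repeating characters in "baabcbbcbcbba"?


Input: "baabcbbcbcbba"
Scanning for longest run:
  Position 1 ('a'): new char, reset run to 1
  Position 2 ('a'): continues run of 'a', length=2
  Position 3 ('b'): new char, reset run to 1
  Position 4 ('c'): new char, reset run to 1
  Position 5 ('b'): new char, reset run to 1
  Position 6 ('b'): continues run of 'b', length=2
  Position 7 ('c'): new char, reset run to 1
  Position 8 ('b'): new char, reset run to 1
  Position 9 ('c'): new char, reset run to 1
  Position 10 ('b'): new char, reset run to 1
  Position 11 ('b'): continues run of 'b', length=2
  Position 12 ('a'): new char, reset run to 1
Longest run: 'a' with length 2

2


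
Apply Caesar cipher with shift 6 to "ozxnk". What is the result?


Caesar cipher: shift "ozxnk" by 6
  'o' (pos 14) + 6 = pos 20 = 'u'
  'z' (pos 25) + 6 = pos 5 = 'f'
  'x' (pos 23) + 6 = pos 3 = 'd'
  'n' (pos 13) + 6 = pos 19 = 't'
  'k' (pos 10) + 6 = pos 16 = 'q'
Result: ufdtq

ufdtq


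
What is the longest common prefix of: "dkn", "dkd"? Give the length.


Words: dkn, dkd
  Position 0: all 'd' => match
  Position 1: all 'k' => match
  Position 2: ('n', 'd') => mismatch, stop
LCP = "dk" (length 2)

2


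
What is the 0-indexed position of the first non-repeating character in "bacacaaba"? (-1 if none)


Input: bacacaaba
Character frequencies:
  'a': 5
  'b': 2
  'c': 2
Scanning left to right for freq == 1:
  Position 0 ('b'): freq=2, skip
  Position 1 ('a'): freq=5, skip
  Position 2 ('c'): freq=2, skip
  Position 3 ('a'): freq=5, skip
  Position 4 ('c'): freq=2, skip
  Position 5 ('a'): freq=5, skip
  Position 6 ('a'): freq=5, skip
  Position 7 ('b'): freq=2, skip
  Position 8 ('a'): freq=5, skip
  No unique character found => answer = -1

-1


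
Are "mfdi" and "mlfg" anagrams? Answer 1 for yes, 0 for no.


Strings: "mfdi", "mlfg"
Sorted first:  dfim
Sorted second: fglm
Differ at position 0: 'd' vs 'f' => not anagrams

0


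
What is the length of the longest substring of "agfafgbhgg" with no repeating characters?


Input: "agfafgbhgg"
Sliding window (track last position of each char):
  Position 0 ('a'): window [0,0] length 1 -- new best
  Position 1 ('g'): window [0,1] length 2 -- new best
  Position 2 ('f'): window [0,2] length 3 -- new best
  Position 3 ('a'): repeat (last at 0), move window start to 1
  Position 3 ('a'): window [1,3] length 3
  Position 4 ('f'): repeat (last at 2), move window start to 3
  Position 4 ('f'): window [3,4] length 2
  Position 5 ('g'): window [3,5] length 3
  Position 6 ('b'): window [3,6] length 4 -- new best
  Position 7 ('h'): window [3,7] length 5 -- new best
  Position 8 ('g'): repeat (last at 5), move window start to 6
  Position 8 ('g'): window [6,8] length 3
  Position 9 ('g'): repeat (last at 8), move window start to 9
  Position 9 ('g'): window [9,9] length 1
Longest substring with no repeats: "afgbh" with length 5

5


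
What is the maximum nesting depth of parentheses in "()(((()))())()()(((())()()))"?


Input: "()(((()))())()()(((())()()))"
Tracking depth:
  Position 0 '(': depth becomes 1
  Position 1 ')': depth becomes 0
  Position 2 '(': depth becomes 1
  Position 3 '(': depth becomes 2
  Position 4 '(': depth becomes 3
  Position 5 '(': depth becomes 4
  Position 6 ')': depth becomes 3
  Position 7 ')': depth becomes 2
  Position 8 ')': depth becomes 1
  Position 9 '(': depth becomes 2
  Position 10 ')': depth becomes 1
  Position 11 ')': depth becomes 0
  Position 12 '(': depth becomes 1
  Position 13 ')': depth becomes 0
  Position 14 '(': depth becomes 1
  Position 15 ')': depth becomes 0
  Position 16 '(': depth becomes 1
  Position 17 '(': depth becomes 2
  Position 18 '(': depth becomes 3
  Position 19 '(': depth becomes 4
  Position 20 ')': depth becomes 3
  Position 21 ')': depth becomes 2
  Position 22 '(': depth becomes 3
  Position 23 ')': depth becomes 2
  Position 24 '(': depth becomes 3
  Position 25 ')': depth becomes 2
  Position 26 ')': depth becomes 1
  Position 27 ')': depth becomes 0
Maximum depth reached: 4

4


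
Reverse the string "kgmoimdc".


Input: kgmoimdc
Reading characters right to left:
  Position 7: 'c'
  Position 6: 'd'
  Position 5: 'm'
  Position 4: 'i'
  Position 3: 'o'
  Position 2: 'm'
  Position 1: 'g'
  Position 0: 'k'
Reversed: cdmiomgk

cdmiomgk


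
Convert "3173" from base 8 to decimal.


Input: "3173" in base 8
Positional expansion:
  Digit '3' (value 3) x 8^3 = 1536
  Digit '1' (value 1) x 8^2 = 64
  Digit '7' (value 7) x 8^1 = 56
  Digit '3' (value 3) x 8^0 = 3
Sum = 1659

1659


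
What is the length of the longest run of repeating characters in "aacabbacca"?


Input: "aacabbacca"
Scanning for longest run:
  Position 1 ('a'): continues run of 'a', length=2
  Position 2 ('c'): new char, reset run to 1
  Position 3 ('a'): new char, reset run to 1
  Position 4 ('b'): new char, reset run to 1
  Position 5 ('b'): continues run of 'b', length=2
  Position 6 ('a'): new char, reset run to 1
  Position 7 ('c'): new char, reset run to 1
  Position 8 ('c'): continues run of 'c', length=2
  Position 9 ('a'): new char, reset run to 1
Longest run: 'a' with length 2

2


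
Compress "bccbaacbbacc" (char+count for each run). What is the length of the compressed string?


Input: bccbaacbbacc
Runs:
  'b' x 1 => "b1"
  'c' x 2 => "c2"
  'b' x 1 => "b1"
  'a' x 2 => "a2"
  'c' x 1 => "c1"
  'b' x 2 => "b2"
  'a' x 1 => "a1"
  'c' x 2 => "c2"
Compressed: "b1c2b1a2c1b2a1c2"
Compressed length: 16

16


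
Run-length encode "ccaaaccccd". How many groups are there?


Input: ccaaaccccd
Scanning for consecutive runs:
  Group 1: 'c' x 2 (positions 0-1)
  Group 2: 'a' x 3 (positions 2-4)
  Group 3: 'c' x 4 (positions 5-8)
  Group 4: 'd' x 1 (positions 9-9)
Total groups: 4

4


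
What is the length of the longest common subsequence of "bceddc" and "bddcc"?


LCS of "bceddc" and "bddcc"
DP table:
           b    d    d    c    c
      0    0    0    0    0    0
  b   0    1    1    1    1    1
  c   0    1    1    1    2    2
  e   0    1    1    1    2    2
  d   0    1    2    2    2    2
  d   0    1    2    3    3    3
  c   0    1    2    3    4    4
LCS length = dp[6][5] = 4

4


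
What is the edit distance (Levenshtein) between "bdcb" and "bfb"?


Computing edit distance: "bdcb" -> "bfb"
DP table:
           b    f    b
      0    1    2    3
  b   1    0    1    2
  d   2    1    1    2
  c   3    2    2    2
  b   4    3    3    2
Edit distance = dp[4][3] = 2

2


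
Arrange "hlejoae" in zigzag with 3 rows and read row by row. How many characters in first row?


Zigzag "hlejoae" into 3 rows:
Placing characters:
  'h' => row 0
  'l' => row 1
  'e' => row 2
  'j' => row 1
  'o' => row 0
  'a' => row 1
  'e' => row 2
Rows:
  Row 0: "ho"
  Row 1: "lja"
  Row 2: "ee"
First row length: 2

2


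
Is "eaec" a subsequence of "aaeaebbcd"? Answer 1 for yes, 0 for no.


Check if "eaec" is a subsequence of "aaeaebbcd"
Greedy scan:
  Position 0 ('a'): no match needed
  Position 1 ('a'): no match needed
  Position 2 ('e'): matches sub[0] = 'e'
  Position 3 ('a'): matches sub[1] = 'a'
  Position 4 ('e'): matches sub[2] = 'e'
  Position 5 ('b'): no match needed
  Position 6 ('b'): no match needed
  Position 7 ('c'): matches sub[3] = 'c'
  Position 8 ('d'): no match needed
All 4 characters matched => is a subsequence

1


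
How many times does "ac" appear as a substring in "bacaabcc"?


Searching for "ac" in "bacaabcc"
Scanning each position:
  Position 0: "ba" => no
  Position 1: "ac" => MATCH
  Position 2: "ca" => no
  Position 3: "aa" => no
  Position 4: "ab" => no
  Position 5: "bc" => no
  Position 6: "cc" => no
Total occurrences: 1

1


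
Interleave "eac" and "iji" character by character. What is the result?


Interleaving "eac" and "iji":
  Position 0: 'e' from first, 'i' from second => "ei"
  Position 1: 'a' from first, 'j' from second => "aj"
  Position 2: 'c' from first, 'i' from second => "ci"
Result: eiajci

eiajci


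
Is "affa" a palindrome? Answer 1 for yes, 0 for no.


Input: affa
Reversed: affa
  Compare pos 0 ('a') with pos 3 ('a'): match
  Compare pos 1 ('f') with pos 2 ('f'): match
Result: palindrome

1


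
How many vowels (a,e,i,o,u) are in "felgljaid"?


Input: felgljaid
Checking each character:
  'f' at position 0: consonant
  'e' at position 1: vowel (running total: 1)
  'l' at position 2: consonant
  'g' at position 3: consonant
  'l' at position 4: consonant
  'j' at position 5: consonant
  'a' at position 6: vowel (running total: 2)
  'i' at position 7: vowel (running total: 3)
  'd' at position 8: consonant
Total vowels: 3

3


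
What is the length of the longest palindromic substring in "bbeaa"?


Input: "bbeaa"
Checking substrings for palindromes:
  [0:2] "bb" (len 2) => palindrome
  [3:5] "aa" (len 2) => palindrome
Longest palindromic substring: "bb" with length 2

2


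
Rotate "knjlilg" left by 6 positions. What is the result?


Input: "knjlilg", rotate left by 6
First 6 characters: "knjlil"
Remaining characters: "g"
Concatenate remaining + first: "g" + "knjlil" = "gknjlil"

gknjlil


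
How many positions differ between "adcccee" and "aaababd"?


Comparing "adcccee" and "aaababd" position by position:
  Position 0: 'a' vs 'a' => same
  Position 1: 'd' vs 'a' => DIFFER
  Position 2: 'c' vs 'a' => DIFFER
  Position 3: 'c' vs 'b' => DIFFER
  Position 4: 'c' vs 'a' => DIFFER
  Position 5: 'e' vs 'b' => DIFFER
  Position 6: 'e' vs 'd' => DIFFER
Positions that differ: 6

6


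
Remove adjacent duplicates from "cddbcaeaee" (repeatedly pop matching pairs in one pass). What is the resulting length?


Input: cddbcaeaee
Stack-based adjacent duplicate removal:
  Read 'c': push. Stack: c
  Read 'd': push. Stack: cd
  Read 'd': matches stack top 'd' => pop. Stack: c
  Read 'b': push. Stack: cb
  Read 'c': push. Stack: cbc
  Read 'a': push. Stack: cbca
  Read 'e': push. Stack: cbcae
  Read 'a': push. Stack: cbcaea
  Read 'e': push. Stack: cbcaeae
  Read 'e': matches stack top 'e' => pop. Stack: cbcaea
Final stack: "cbcaea" (length 6)

6


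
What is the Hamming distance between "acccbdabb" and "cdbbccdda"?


Comparing "acccbdabb" and "cdbbccdda" position by position:
  Position 0: 'a' vs 'c' => differ
  Position 1: 'c' vs 'd' => differ
  Position 2: 'c' vs 'b' => differ
  Position 3: 'c' vs 'b' => differ
  Position 4: 'b' vs 'c' => differ
  Position 5: 'd' vs 'c' => differ
  Position 6: 'a' vs 'd' => differ
  Position 7: 'b' vs 'd' => differ
  Position 8: 'b' vs 'a' => differ
Total differences (Hamming distance): 9

9


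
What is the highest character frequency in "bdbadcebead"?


Input: bdbadcebead
Character counts:
  'a': 2
  'b': 3
  'c': 1
  'd': 3
  'e': 2
Maximum frequency: 3

3


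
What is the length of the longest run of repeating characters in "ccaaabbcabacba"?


Input: "ccaaabbcabacba"
Scanning for longest run:
  Position 1 ('c'): continues run of 'c', length=2
  Position 2 ('a'): new char, reset run to 1
  Position 3 ('a'): continues run of 'a', length=2
  Position 4 ('a'): continues run of 'a', length=3
  Position 5 ('b'): new char, reset run to 1
  Position 6 ('b'): continues run of 'b', length=2
  Position 7 ('c'): new char, reset run to 1
  Position 8 ('a'): new char, reset run to 1
  Position 9 ('b'): new char, reset run to 1
  Position 10 ('a'): new char, reset run to 1
  Position 11 ('c'): new char, reset run to 1
  Position 12 ('b'): new char, reset run to 1
  Position 13 ('a'): new char, reset run to 1
Longest run: 'a' with length 3

3


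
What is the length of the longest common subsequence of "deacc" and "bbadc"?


LCS of "deacc" and "bbadc"
DP table:
           b    b    a    d    c
      0    0    0    0    0    0
  d   0    0    0    0    1    1
  e   0    0    0    0    1    1
  a   0    0    0    1    1    1
  c   0    0    0    1    1    2
  c   0    0    0    1    1    2
LCS length = dp[5][5] = 2

2


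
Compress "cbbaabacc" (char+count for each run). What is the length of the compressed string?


Input: cbbaabacc
Runs:
  'c' x 1 => "c1"
  'b' x 2 => "b2"
  'a' x 2 => "a2"
  'b' x 1 => "b1"
  'a' x 1 => "a1"
  'c' x 2 => "c2"
Compressed: "c1b2a2b1a1c2"
Compressed length: 12

12


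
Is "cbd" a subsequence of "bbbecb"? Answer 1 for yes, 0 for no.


Check if "cbd" is a subsequence of "bbbecb"
Greedy scan:
  Position 0 ('b'): no match needed
  Position 1 ('b'): no match needed
  Position 2 ('b'): no match needed
  Position 3 ('e'): no match needed
  Position 4 ('c'): matches sub[0] = 'c'
  Position 5 ('b'): matches sub[1] = 'b'
Only matched 2/3 characters => not a subsequence

0


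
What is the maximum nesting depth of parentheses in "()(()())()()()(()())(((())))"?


Input: "()(()())()()()(()())(((())))"
Tracking depth:
  Position 0 '(': depth becomes 1
  Position 1 ')': depth becomes 0
  Position 2 '(': depth becomes 1
  Position 3 '(': depth becomes 2
  Position 4 ')': depth becomes 1
  Position 5 '(': depth becomes 2
  Position 6 ')': depth becomes 1
  Position 7 ')': depth becomes 0
  Position 8 '(': depth becomes 1
  Position 9 ')': depth becomes 0
  Position 10 '(': depth becomes 1
  Position 11 ')': depth becomes 0
  Position 12 '(': depth becomes 1
  Position 13 ')': depth becomes 0
  Position 14 '(': depth becomes 1
  Position 15 '(': depth becomes 2
  Position 16 ')': depth becomes 1
  Position 17 '(': depth becomes 2
  Position 18 ')': depth becomes 1
  Position 19 ')': depth becomes 0
  Position 20 '(': depth becomes 1
  Position 21 '(': depth becomes 2
  Position 22 '(': depth becomes 3
  Position 23 '(': depth becomes 4
  Position 24 ')': depth becomes 3
  Position 25 ')': depth becomes 2
  Position 26 ')': depth becomes 1
  Position 27 ')': depth becomes 0
Maximum depth reached: 4

4


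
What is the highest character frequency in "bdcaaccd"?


Input: bdcaaccd
Character counts:
  'a': 2
  'b': 1
  'c': 3
  'd': 2
Maximum frequency: 3

3


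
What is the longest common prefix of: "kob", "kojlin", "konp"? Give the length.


Words: kob, kojlin, konp
  Position 0: all 'k' => match
  Position 1: all 'o' => match
  Position 2: ('b', 'j', 'n') => mismatch, stop
LCP = "ko" (length 2)

2


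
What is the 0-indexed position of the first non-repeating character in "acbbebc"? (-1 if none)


Input: acbbebc
Character frequencies:
  'a': 1
  'b': 3
  'c': 2
  'e': 1
Scanning left to right for freq == 1:
  Position 0 ('a'): unique! => answer = 0

0


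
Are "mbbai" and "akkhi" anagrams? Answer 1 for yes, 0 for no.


Strings: "mbbai", "akkhi"
Sorted first:  abbim
Sorted second: ahikk
Differ at position 1: 'b' vs 'h' => not anagrams

0


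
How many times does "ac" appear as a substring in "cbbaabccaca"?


Searching for "ac" in "cbbaabccaca"
Scanning each position:
  Position 0: "cb" => no
  Position 1: "bb" => no
  Position 2: "ba" => no
  Position 3: "aa" => no
  Position 4: "ab" => no
  Position 5: "bc" => no
  Position 6: "cc" => no
  Position 7: "ca" => no
  Position 8: "ac" => MATCH
  Position 9: "ca" => no
Total occurrences: 1

1


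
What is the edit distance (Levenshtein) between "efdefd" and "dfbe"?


Computing edit distance: "efdefd" -> "dfbe"
DP table:
           d    f    b    e
      0    1    2    3    4
  e   1    1    2    3    3
  f   2    2    1    2    3
  d   3    2    2    2    3
  e   4    3    3    3    2
  f   5    4    3    4    3
  d   6    5    4    4    4
Edit distance = dp[6][4] = 4

4


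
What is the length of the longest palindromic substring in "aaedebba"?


Input: "aaedebba"
Checking substrings for palindromes:
  [2:5] "ede" (len 3) => palindrome
  [0:2] "aa" (len 2) => palindrome
  [5:7] "bb" (len 2) => palindrome
Longest palindromic substring: "ede" with length 3

3


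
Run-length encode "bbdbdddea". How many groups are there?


Input: bbdbdddea
Scanning for consecutive runs:
  Group 1: 'b' x 2 (positions 0-1)
  Group 2: 'd' x 1 (positions 2-2)
  Group 3: 'b' x 1 (positions 3-3)
  Group 4: 'd' x 3 (positions 4-6)
  Group 5: 'e' x 1 (positions 7-7)
  Group 6: 'a' x 1 (positions 8-8)
Total groups: 6

6


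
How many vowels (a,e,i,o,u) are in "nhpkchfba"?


Input: nhpkchfba
Checking each character:
  'n' at position 0: consonant
  'h' at position 1: consonant
  'p' at position 2: consonant
  'k' at position 3: consonant
  'c' at position 4: consonant
  'h' at position 5: consonant
  'f' at position 6: consonant
  'b' at position 7: consonant
  'a' at position 8: vowel (running total: 1)
Total vowels: 1

1


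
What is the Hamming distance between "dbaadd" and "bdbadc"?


Comparing "dbaadd" and "bdbadc" position by position:
  Position 0: 'd' vs 'b' => differ
  Position 1: 'b' vs 'd' => differ
  Position 2: 'a' vs 'b' => differ
  Position 3: 'a' vs 'a' => same
  Position 4: 'd' vs 'd' => same
  Position 5: 'd' vs 'c' => differ
Total differences (Hamming distance): 4

4


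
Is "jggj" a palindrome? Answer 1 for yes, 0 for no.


Input: jggj
Reversed: jggj
  Compare pos 0 ('j') with pos 3 ('j'): match
  Compare pos 1 ('g') with pos 2 ('g'): match
Result: palindrome

1


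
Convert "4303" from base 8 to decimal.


Input: "4303" in base 8
Positional expansion:
  Digit '4' (value 4) x 8^3 = 2048
  Digit '3' (value 3) x 8^2 = 192
  Digit '0' (value 0) x 8^1 = 0
  Digit '3' (value 3) x 8^0 = 3
Sum = 2243

2243


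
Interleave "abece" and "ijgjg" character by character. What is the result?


Interleaving "abece" and "ijgjg":
  Position 0: 'a' from first, 'i' from second => "ai"
  Position 1: 'b' from first, 'j' from second => "bj"
  Position 2: 'e' from first, 'g' from second => "eg"
  Position 3: 'c' from first, 'j' from second => "cj"
  Position 4: 'e' from first, 'g' from second => "eg"
Result: aibjegcjeg

aibjegcjeg


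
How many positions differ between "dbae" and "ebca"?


Comparing "dbae" and "ebca" position by position:
  Position 0: 'd' vs 'e' => DIFFER
  Position 1: 'b' vs 'b' => same
  Position 2: 'a' vs 'c' => DIFFER
  Position 3: 'e' vs 'a' => DIFFER
Positions that differ: 3

3


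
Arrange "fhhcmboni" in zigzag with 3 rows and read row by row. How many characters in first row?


Zigzag "fhhcmboni" into 3 rows:
Placing characters:
  'f' => row 0
  'h' => row 1
  'h' => row 2
  'c' => row 1
  'm' => row 0
  'b' => row 1
  'o' => row 2
  'n' => row 1
  'i' => row 0
Rows:
  Row 0: "fmi"
  Row 1: "hcbn"
  Row 2: "ho"
First row length: 3

3


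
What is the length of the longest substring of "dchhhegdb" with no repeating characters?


Input: "dchhhegdb"
Sliding window (track last position of each char):
  Position 0 ('d'): window [0,0] length 1 -- new best
  Position 1 ('c'): window [0,1] length 2 -- new best
  Position 2 ('h'): window [0,2] length 3 -- new best
  Position 3 ('h'): repeat (last at 2), move window start to 3
  Position 3 ('h'): window [3,3] length 1
  Position 4 ('h'): repeat (last at 3), move window start to 4
  Position 4 ('h'): window [4,4] length 1
  Position 5 ('e'): window [4,5] length 2
  Position 6 ('g'): window [4,6] length 3
  Position 7 ('d'): window [4,7] length 4 -- new best
  Position 8 ('b'): window [4,8] length 5 -- new best
Longest substring with no repeats: "hegdb" with length 5

5


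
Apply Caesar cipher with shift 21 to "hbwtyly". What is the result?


Caesar cipher: shift "hbwtyly" by 21
  'h' (pos 7) + 21 = pos 2 = 'c'
  'b' (pos 1) + 21 = pos 22 = 'w'
  'w' (pos 22) + 21 = pos 17 = 'r'
  't' (pos 19) + 21 = pos 14 = 'o'
  'y' (pos 24) + 21 = pos 19 = 't'
  'l' (pos 11) + 21 = pos 6 = 'g'
  'y' (pos 24) + 21 = pos 19 = 't'
Result: cwrotgt

cwrotgt


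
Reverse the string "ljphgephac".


Input: ljphgephac
Reading characters right to left:
  Position 9: 'c'
  Position 8: 'a'
  Position 7: 'h'
  Position 6: 'p'
  Position 5: 'e'
  Position 4: 'g'
  Position 3: 'h'
  Position 2: 'p'
  Position 1: 'j'
  Position 0: 'l'
Reversed: cahpeghpjl

cahpeghpjl


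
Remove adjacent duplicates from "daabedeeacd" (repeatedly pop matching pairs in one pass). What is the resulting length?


Input: daabedeeacd
Stack-based adjacent duplicate removal:
  Read 'd': push. Stack: d
  Read 'a': push. Stack: da
  Read 'a': matches stack top 'a' => pop. Stack: d
  Read 'b': push. Stack: db
  Read 'e': push. Stack: dbe
  Read 'd': push. Stack: dbed
  Read 'e': push. Stack: dbede
  Read 'e': matches stack top 'e' => pop. Stack: dbed
  Read 'a': push. Stack: dbeda
  Read 'c': push. Stack: dbedac
  Read 'd': push. Stack: dbedacd
Final stack: "dbedacd" (length 7)

7


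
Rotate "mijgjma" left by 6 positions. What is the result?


Input: "mijgjma", rotate left by 6
First 6 characters: "mijgjm"
Remaining characters: "a"
Concatenate remaining + first: "a" + "mijgjm" = "amijgjm"

amijgjm


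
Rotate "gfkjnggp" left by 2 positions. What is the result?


Input: "gfkjnggp", rotate left by 2
First 2 characters: "gf"
Remaining characters: "kjnggp"
Concatenate remaining + first: "kjnggp" + "gf" = "kjnggpgf"

kjnggpgf


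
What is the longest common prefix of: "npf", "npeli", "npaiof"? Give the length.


Words: npf, npeli, npaiof
  Position 0: all 'n' => match
  Position 1: all 'p' => match
  Position 2: ('f', 'e', 'a') => mismatch, stop
LCP = "np" (length 2)

2


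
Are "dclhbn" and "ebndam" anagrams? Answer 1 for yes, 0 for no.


Strings: "dclhbn", "ebndam"
Sorted first:  bcdhln
Sorted second: abdemn
Differ at position 0: 'b' vs 'a' => not anagrams

0


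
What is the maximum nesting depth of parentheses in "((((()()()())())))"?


Input: "((((()()()())())))"
Tracking depth:
  Position 0 '(': depth becomes 1
  Position 1 '(': depth becomes 2
  Position 2 '(': depth becomes 3
  Position 3 '(': depth becomes 4
  Position 4 '(': depth becomes 5
  Position 5 ')': depth becomes 4
  Position 6 '(': depth becomes 5
  Position 7 ')': depth becomes 4
  Position 8 '(': depth becomes 5
  Position 9 ')': depth becomes 4
  Position 10 '(': depth becomes 5
  Position 11 ')': depth becomes 4
  Position 12 ')': depth becomes 3
  Position 13 '(': depth becomes 4
  Position 14 ')': depth becomes 3
  Position 15 ')': depth becomes 2
  Position 16 ')': depth becomes 1
  Position 17 ')': depth becomes 0
Maximum depth reached: 5

5


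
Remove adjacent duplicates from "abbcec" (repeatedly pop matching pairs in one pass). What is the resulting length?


Input: abbcec
Stack-based adjacent duplicate removal:
  Read 'a': push. Stack: a
  Read 'b': push. Stack: ab
  Read 'b': matches stack top 'b' => pop. Stack: a
  Read 'c': push. Stack: ac
  Read 'e': push. Stack: ace
  Read 'c': push. Stack: acec
Final stack: "acec" (length 4)

4


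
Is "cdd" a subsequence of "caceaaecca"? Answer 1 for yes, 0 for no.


Check if "cdd" is a subsequence of "caceaaecca"
Greedy scan:
  Position 0 ('c'): matches sub[0] = 'c'
  Position 1 ('a'): no match needed
  Position 2 ('c'): no match needed
  Position 3 ('e'): no match needed
  Position 4 ('a'): no match needed
  Position 5 ('a'): no match needed
  Position 6 ('e'): no match needed
  Position 7 ('c'): no match needed
  Position 8 ('c'): no match needed
  Position 9 ('a'): no match needed
Only matched 1/3 characters => not a subsequence

0


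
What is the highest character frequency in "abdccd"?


Input: abdccd
Character counts:
  'a': 1
  'b': 1
  'c': 2
  'd': 2
Maximum frequency: 2

2


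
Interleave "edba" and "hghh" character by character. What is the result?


Interleaving "edba" and "hghh":
  Position 0: 'e' from first, 'h' from second => "eh"
  Position 1: 'd' from first, 'g' from second => "dg"
  Position 2: 'b' from first, 'h' from second => "bh"
  Position 3: 'a' from first, 'h' from second => "ah"
Result: ehdgbhah

ehdgbhah


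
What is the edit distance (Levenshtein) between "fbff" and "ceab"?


Computing edit distance: "fbff" -> "ceab"
DP table:
           c    e    a    b
      0    1    2    3    4
  f   1    1    2    3    4
  b   2    2    2    3    3
  f   3    3    3    3    4
  f   4    4    4    4    4
Edit distance = dp[4][4] = 4

4


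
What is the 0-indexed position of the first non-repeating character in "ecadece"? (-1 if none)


Input: ecadece
Character frequencies:
  'a': 1
  'c': 2
  'd': 1
  'e': 3
Scanning left to right for freq == 1:
  Position 0 ('e'): freq=3, skip
  Position 1 ('c'): freq=2, skip
  Position 2 ('a'): unique! => answer = 2

2


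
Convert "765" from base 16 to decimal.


Input: "765" in base 16
Positional expansion:
  Digit '7' (value 7) x 16^2 = 1792
  Digit '6' (value 6) x 16^1 = 96
  Digit '5' (value 5) x 16^0 = 5
Sum = 1893

1893


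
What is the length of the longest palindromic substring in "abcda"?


Input: "abcda"
Checking substrings for palindromes:
  No multi-char palindromic substrings found
Longest palindromic substring: "a" with length 1

1


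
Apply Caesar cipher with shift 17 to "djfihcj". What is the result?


Caesar cipher: shift "djfihcj" by 17
  'd' (pos 3) + 17 = pos 20 = 'u'
  'j' (pos 9) + 17 = pos 0 = 'a'
  'f' (pos 5) + 17 = pos 22 = 'w'
  'i' (pos 8) + 17 = pos 25 = 'z'
  'h' (pos 7) + 17 = pos 24 = 'y'
  'c' (pos 2) + 17 = pos 19 = 't'
  'j' (pos 9) + 17 = pos 0 = 'a'
Result: uawzyta

uawzyta
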